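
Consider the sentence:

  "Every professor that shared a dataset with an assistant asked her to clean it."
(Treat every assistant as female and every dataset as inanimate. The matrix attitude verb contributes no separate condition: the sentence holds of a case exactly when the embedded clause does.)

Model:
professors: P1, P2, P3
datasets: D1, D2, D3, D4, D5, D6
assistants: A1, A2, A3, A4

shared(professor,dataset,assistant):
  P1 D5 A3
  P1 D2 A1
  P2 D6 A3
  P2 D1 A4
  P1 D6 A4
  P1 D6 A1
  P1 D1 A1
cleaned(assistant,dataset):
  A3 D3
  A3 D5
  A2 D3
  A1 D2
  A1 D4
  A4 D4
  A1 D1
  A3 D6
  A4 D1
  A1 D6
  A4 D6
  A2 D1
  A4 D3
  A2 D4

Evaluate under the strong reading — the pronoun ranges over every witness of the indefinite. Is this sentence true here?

"her" takes "an assistant" as antecedent and "it" takes "a dataset"; both are donkey pronouns co-varying with the restrictor.
Strong reading: for every (p,d,a) with shared(p,d,a), cleaned(a,d).
Restrictor triples: (P1,D1,A1)→cleaned(A1,D1) ✓  (P1,D2,A1)→cleaned(A1,D2) ✓  (P1,D5,A3)→cleaned(A3,D5) ✓  (P1,D6,A1)→cleaned(A1,D6) ✓  (P1,D6,A4)→cleaned(A4,D6) ✓  (P2,D1,A4)→cleaned(A4,D1) ✓  (P2,D6,A3)→cleaned(A3,D6) ✓
Every restrictor triple satisfies the scope.

True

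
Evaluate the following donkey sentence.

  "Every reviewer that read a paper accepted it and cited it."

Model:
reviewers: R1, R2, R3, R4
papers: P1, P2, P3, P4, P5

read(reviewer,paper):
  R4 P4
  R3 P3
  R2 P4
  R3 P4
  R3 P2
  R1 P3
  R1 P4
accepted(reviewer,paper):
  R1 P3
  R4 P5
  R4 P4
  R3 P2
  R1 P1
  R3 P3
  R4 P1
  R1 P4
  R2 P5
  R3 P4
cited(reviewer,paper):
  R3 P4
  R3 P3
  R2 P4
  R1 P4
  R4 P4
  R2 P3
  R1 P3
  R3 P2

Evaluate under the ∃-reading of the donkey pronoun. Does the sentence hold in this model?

"it" takes "a paper" as antecedent — a donkey pronoun bound across the clause boundary.
Weak reading: every reviewer r with some read-paper has at least one read-paper p such that accepted(r,p) ∧ cited(r,p).
Per reviewer: R1:✓  R2:✗  R3:✓  R4:✓
R2 has no witness among its read-papers.

False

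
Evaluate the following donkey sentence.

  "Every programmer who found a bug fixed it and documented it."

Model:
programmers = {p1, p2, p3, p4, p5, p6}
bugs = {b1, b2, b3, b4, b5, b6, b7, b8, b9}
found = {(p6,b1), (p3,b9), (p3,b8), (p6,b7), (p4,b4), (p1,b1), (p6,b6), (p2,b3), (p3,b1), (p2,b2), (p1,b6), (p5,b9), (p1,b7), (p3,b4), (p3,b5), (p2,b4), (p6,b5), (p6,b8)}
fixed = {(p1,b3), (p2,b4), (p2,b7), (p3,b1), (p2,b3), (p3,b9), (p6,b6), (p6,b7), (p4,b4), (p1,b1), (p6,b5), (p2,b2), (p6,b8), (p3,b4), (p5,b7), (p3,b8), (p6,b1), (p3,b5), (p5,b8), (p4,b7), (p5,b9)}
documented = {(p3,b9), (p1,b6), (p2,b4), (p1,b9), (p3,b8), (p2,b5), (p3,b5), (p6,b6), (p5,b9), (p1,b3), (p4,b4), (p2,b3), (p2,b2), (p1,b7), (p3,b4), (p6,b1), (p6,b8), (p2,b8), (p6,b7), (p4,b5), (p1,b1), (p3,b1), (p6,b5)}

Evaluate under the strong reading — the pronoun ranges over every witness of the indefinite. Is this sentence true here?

"it" takes "a bug" as antecedent — a donkey pronoun bound across the clause boundary.
Strong reading: for every (p,b) with found(p,b), fixed(p,b) ∧ documented(p,b).
Restrictor pairs: (p1,b1) ✓  (p1,b6) ✗  (p1,b7) ✗  (p2,b2) ✓  (p2,b3) ✓  (p2,b4) ✓  (p3,b1) ✓  (p3,b4) ✓  (p3,b5) ✓  (p3,b8) ✓  (p3,b9) ✓  (p4,b4) ✓  (p5,b9) ✓  (p6,b1) ✓  (p6,b5) ✓  (p6,b6) ✓  (p6,b7) ✓  (p6,b8) ✓
Counterexample: (p1,b6) is in found but fails the scope.

False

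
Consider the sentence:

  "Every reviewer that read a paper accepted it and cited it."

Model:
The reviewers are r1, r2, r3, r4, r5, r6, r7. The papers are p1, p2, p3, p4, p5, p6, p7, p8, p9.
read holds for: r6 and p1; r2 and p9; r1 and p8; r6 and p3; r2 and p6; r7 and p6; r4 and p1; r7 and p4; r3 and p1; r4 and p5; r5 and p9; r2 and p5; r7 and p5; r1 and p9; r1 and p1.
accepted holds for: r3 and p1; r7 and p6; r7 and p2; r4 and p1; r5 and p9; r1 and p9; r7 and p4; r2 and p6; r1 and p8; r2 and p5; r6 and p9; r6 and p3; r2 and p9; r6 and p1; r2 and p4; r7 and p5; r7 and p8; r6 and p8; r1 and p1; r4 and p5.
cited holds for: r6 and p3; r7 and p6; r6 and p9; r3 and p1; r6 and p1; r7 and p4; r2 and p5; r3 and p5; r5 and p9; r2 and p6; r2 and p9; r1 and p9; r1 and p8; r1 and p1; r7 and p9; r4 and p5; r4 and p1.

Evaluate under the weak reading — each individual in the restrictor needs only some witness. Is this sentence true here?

True

"it" takes "a paper" as antecedent — a donkey pronoun bound across the clause boundary.
Weak reading: every reviewer r with some read-paper has at least one read-paper p such that accepted(r,p) ∧ cited(r,p).
Per reviewer: r1:✓  r2:✓  r3:✓  r4:✓  r5:✓  r6:✓  r7:✓
Every reviewer in the restrictor has a witness.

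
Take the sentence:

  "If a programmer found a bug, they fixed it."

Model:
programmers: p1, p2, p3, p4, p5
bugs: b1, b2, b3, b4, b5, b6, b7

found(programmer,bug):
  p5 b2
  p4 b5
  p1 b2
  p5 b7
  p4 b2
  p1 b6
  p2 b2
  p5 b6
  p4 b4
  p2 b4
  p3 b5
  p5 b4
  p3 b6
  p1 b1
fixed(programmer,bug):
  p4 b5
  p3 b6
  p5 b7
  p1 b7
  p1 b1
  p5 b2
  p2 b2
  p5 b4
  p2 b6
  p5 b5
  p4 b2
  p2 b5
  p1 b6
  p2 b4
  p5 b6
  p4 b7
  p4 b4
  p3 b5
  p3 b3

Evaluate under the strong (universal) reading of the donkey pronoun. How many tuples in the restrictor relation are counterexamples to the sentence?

1

"it" takes "a bug" as antecedent — a donkey pronoun bound across the clause boundary.
Strong reading: for every (p,b) with found(p,b), fixed(p,b).
Restrictor pairs: (p1,b1) ✓  (p1,b2) ✗  (p1,b6) ✓  (p2,b2) ✓  (p2,b4) ✓  (p3,b5) ✓  (p3,b6) ✓  (p4,b2) ✓  (p4,b4) ✓  (p4,b5) ✓  (p5,b2) ✓  (p5,b4) ✓  (p5,b6) ✓  (p5,b7) ✓
Counterexamples (restrictor pairs failing the scope): 1.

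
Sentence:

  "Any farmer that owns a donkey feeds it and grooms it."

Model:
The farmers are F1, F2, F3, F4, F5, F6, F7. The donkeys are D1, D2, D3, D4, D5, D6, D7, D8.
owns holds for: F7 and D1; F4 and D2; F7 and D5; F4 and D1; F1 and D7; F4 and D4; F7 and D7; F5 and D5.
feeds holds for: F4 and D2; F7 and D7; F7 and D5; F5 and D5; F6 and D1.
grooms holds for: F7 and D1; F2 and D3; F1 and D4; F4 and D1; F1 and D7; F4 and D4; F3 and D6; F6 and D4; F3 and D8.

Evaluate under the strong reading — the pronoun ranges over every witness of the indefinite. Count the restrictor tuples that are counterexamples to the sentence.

"it" takes "a donkey" as antecedent — a donkey pronoun bound across the clause boundary.
Strong reading: for every (f,d) with owns(f,d), feeds(f,d) ∧ grooms(f,d).
Restrictor pairs: (F1,D7) ✗  (F4,D1) ✗  (F4,D2) ✗  (F4,D4) ✗  (F5,D5) ✗  (F7,D1) ✗  (F7,D5) ✗  (F7,D7) ✗
Counterexamples (restrictor pairs failing the scope): 8.

8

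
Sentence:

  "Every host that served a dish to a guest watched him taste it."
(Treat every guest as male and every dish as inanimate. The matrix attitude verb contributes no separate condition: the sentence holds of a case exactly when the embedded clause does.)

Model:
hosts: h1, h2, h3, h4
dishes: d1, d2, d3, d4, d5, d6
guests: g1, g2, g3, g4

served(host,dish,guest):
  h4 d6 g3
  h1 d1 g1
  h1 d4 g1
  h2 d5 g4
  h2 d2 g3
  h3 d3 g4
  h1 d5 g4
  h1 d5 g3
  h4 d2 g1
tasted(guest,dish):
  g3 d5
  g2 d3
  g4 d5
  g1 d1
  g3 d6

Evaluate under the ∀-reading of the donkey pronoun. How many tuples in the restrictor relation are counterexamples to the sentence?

"him" takes "a guest" as antecedent and "it" takes "a dish"; both are donkey pronouns co-varying with the restrictor.
Strong reading: for every (h,d,g) with served(h,d,g), tasted(g,d).
Restrictor triples: (h1,d1,g1)→tasted(g1,d1) ✓  (h1,d4,g1)→tasted(g1,d4) ✗  (h1,d5,g3)→tasted(g3,d5) ✓  (h1,d5,g4)→tasted(g4,d5) ✓  (h2,d2,g3)→tasted(g3,d2) ✗  (h2,d5,g4)→tasted(g4,d5) ✓  (h3,d3,g4)→tasted(g4,d3) ✗  (h4,d2,g1)→tasted(g1,d2) ✗  (h4,d6,g3)→tasted(g3,d6) ✓
Counterexamples (restrictor triples failing the scope): 4.

4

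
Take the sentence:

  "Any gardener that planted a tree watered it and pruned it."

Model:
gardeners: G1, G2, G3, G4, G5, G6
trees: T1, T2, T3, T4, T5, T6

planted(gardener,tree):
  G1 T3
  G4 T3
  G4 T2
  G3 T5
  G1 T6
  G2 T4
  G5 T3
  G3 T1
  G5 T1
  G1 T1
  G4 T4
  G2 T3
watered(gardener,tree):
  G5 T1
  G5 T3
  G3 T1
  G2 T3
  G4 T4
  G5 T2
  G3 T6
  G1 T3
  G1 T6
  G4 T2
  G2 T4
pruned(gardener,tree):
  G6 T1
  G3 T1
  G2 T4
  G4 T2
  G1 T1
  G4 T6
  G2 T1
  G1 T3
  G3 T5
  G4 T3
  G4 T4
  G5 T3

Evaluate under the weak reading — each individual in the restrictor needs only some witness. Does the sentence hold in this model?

True

"it" takes "a tree" as antecedent — a donkey pronoun bound across the clause boundary.
Weak reading: every gardener g with some planted-tree has at least one planted-tree t such that watered(g,t) ∧ pruned(g,t).
Per gardener: G1:✓  G2:✓  G3:✓  G4:✓  G5:✓
Every gardener in the restrictor has a witness.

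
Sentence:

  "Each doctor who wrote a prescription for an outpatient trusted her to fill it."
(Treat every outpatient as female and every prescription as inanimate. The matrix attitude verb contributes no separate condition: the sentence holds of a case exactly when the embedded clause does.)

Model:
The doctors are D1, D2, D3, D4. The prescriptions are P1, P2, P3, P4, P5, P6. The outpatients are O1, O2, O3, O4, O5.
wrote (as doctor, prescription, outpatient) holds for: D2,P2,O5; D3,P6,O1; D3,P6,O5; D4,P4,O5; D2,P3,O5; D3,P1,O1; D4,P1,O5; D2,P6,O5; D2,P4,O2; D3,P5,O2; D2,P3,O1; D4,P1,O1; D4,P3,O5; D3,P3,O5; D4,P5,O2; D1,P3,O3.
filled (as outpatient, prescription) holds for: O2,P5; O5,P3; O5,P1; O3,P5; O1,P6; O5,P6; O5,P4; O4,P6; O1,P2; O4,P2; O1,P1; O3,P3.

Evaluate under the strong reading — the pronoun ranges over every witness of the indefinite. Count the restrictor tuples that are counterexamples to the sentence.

3

"her" takes "an outpatient" as antecedent and "it" takes "a prescription"; both are donkey pronouns co-varying with the restrictor.
Strong reading: for every (d,p,o) with wrote(d,p,o), filled(o,p).
Restrictor triples: (D1,P3,O3)→filled(O3,P3) ✓  (D2,P2,O5)→filled(O5,P2) ✗  (D2,P3,O1)→filled(O1,P3) ✗  (D2,P3,O5)→filled(O5,P3) ✓  (D2,P4,O2)→filled(O2,P4) ✗  (D2,P6,O5)→filled(O5,P6) ✓  (D3,P1,O1)→filled(O1,P1) ✓  (D3,P3,O5)→filled(O5,P3) ✓  (D3,P5,O2)→filled(O2,P5) ✓  (D3,P6,O1)→filled(O1,P6) ✓  (D3,P6,O5)→filled(O5,P6) ✓  (D4,P1,O1)→filled(O1,P1) ✓  (D4,P1,O5)→filled(O5,P1) ✓  (D4,P3,O5)→filled(O5,P3) ✓  (D4,P4,O5)→filled(O5,P4) ✓  (D4,P5,O2)→filled(O2,P5) ✓
Counterexamples (restrictor triples failing the scope): 3.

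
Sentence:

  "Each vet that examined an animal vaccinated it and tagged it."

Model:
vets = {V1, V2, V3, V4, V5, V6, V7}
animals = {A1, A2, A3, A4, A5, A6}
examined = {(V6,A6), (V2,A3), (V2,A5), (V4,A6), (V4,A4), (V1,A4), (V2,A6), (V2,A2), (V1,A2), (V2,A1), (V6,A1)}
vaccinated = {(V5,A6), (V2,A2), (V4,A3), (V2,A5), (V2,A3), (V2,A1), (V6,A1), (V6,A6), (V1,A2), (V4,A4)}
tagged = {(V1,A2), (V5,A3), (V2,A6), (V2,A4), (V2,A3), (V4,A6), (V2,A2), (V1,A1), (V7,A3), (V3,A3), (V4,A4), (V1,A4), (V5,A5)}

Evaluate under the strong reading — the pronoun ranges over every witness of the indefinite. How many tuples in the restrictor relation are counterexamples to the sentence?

7

"it" takes "an animal" as antecedent — a donkey pronoun bound across the clause boundary.
Strong reading: for every (v,a) with examined(v,a), vaccinated(v,a) ∧ tagged(v,a).
Restrictor pairs: (V1,A2) ✓  (V1,A4) ✗  (V2,A1) ✗  (V2,A2) ✓  (V2,A3) ✓  (V2,A5) ✗  (V2,A6) ✗  (V4,A4) ✓  (V4,A6) ✗  (V6,A1) ✗  (V6,A6) ✗
Counterexamples (restrictor pairs failing the scope): 7.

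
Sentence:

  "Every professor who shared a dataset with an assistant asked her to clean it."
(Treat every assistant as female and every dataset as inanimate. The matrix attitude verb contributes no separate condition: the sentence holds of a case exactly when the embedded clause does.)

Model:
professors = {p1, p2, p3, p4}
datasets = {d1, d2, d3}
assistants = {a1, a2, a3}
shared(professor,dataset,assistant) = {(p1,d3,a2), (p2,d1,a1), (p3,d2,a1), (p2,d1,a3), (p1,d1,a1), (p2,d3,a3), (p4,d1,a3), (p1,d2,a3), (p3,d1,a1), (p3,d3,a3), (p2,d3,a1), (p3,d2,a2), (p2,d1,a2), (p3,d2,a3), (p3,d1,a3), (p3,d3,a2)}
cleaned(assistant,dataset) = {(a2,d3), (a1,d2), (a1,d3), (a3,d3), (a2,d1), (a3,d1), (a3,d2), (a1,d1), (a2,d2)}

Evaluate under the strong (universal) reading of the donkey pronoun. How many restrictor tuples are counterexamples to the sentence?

"her" takes "an assistant" as antecedent and "it" takes "a dataset"; both are donkey pronouns co-varying with the restrictor.
Strong reading: for every (p,d,a) with shared(p,d,a), cleaned(a,d).
Restrictor triples: (p1,d1,a1)→cleaned(a1,d1) ✓  (p1,d2,a3)→cleaned(a3,d2) ✓  (p1,d3,a2)→cleaned(a2,d3) ✓  (p2,d1,a1)→cleaned(a1,d1) ✓  (p2,d1,a2)→cleaned(a2,d1) ✓  (p2,d1,a3)→cleaned(a3,d1) ✓  (p2,d3,a1)→cleaned(a1,d3) ✓  (p2,d3,a3)→cleaned(a3,d3) ✓  (p3,d1,a1)→cleaned(a1,d1) ✓  (p3,d1,a3)→cleaned(a3,d1) ✓  (p3,d2,a1)→cleaned(a1,d2) ✓  (p3,d2,a2)→cleaned(a2,d2) ✓  (p3,d2,a3)→cleaned(a3,d2) ✓  (p3,d3,a2)→cleaned(a2,d3) ✓  (p3,d3,a3)→cleaned(a3,d3) ✓  (p4,d1,a3)→cleaned(a3,d1) ✓
Counterexamples (restrictor triples failing the scope): 0.

0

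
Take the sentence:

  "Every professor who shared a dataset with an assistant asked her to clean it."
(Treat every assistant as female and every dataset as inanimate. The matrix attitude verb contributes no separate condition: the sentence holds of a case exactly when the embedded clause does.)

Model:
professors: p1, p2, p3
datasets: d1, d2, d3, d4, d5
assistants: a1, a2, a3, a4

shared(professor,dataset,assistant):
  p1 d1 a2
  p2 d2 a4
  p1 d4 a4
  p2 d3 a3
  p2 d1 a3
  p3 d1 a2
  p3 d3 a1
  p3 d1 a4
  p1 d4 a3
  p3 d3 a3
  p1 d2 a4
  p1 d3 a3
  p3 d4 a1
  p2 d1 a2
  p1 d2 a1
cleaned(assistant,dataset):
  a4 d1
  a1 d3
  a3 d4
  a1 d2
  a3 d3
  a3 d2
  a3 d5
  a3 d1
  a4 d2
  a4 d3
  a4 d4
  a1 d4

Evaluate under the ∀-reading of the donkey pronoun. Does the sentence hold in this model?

"her" takes "an assistant" as antecedent and "it" takes "a dataset"; both are donkey pronouns co-varying with the restrictor.
Strong reading: for every (p,d,a) with shared(p,d,a), cleaned(a,d).
Restrictor triples: (p1,d1,a2)→cleaned(a2,d1) ✗  (p1,d2,a1)→cleaned(a1,d2) ✓  (p1,d2,a4)→cleaned(a4,d2) ✓  (p1,d3,a3)→cleaned(a3,d3) ✓  (p1,d4,a3)→cleaned(a3,d4) ✓  (p1,d4,a4)→cleaned(a4,d4) ✓  (p2,d1,a2)→cleaned(a2,d1) ✗  (p2,d1,a3)→cleaned(a3,d1) ✓  (p2,d2,a4)→cleaned(a4,d2) ✓  (p2,d3,a3)→cleaned(a3,d3) ✓  (p3,d1,a2)→cleaned(a2,d1) ✗  (p3,d1,a4)→cleaned(a4,d1) ✓  (p3,d3,a1)→cleaned(a1,d3) ✓  (p3,d3,a3)→cleaned(a3,d3) ✓  (p3,d4,a1)→cleaned(a1,d4) ✓
Counterexample: (p1,d1,a2) — cleaned(a2,d1) does not hold.

False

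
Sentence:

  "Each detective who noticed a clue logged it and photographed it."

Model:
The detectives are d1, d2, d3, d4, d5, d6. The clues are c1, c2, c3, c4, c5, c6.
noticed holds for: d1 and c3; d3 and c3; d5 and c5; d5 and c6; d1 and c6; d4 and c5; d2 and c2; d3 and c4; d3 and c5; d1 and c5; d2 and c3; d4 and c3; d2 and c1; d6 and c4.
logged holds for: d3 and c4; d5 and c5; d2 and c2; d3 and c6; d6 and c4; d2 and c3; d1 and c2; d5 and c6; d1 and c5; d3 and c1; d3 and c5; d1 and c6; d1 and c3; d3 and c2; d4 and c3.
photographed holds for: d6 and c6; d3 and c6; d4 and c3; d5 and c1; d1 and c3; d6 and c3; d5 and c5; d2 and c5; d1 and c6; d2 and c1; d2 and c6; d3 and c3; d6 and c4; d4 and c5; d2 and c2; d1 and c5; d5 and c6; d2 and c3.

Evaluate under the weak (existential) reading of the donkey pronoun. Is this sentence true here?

"it" takes "a clue" as antecedent — a donkey pronoun bound across the clause boundary.
Weak reading: every detective d with some noticed-clue has at least one noticed-clue c such that logged(d,c) ∧ photographed(d,c).
Per detective: d1:✓  d2:✓  d3:✗  d4:✓  d5:✓  d6:✓
d3 has no witness among its noticed-clues.

False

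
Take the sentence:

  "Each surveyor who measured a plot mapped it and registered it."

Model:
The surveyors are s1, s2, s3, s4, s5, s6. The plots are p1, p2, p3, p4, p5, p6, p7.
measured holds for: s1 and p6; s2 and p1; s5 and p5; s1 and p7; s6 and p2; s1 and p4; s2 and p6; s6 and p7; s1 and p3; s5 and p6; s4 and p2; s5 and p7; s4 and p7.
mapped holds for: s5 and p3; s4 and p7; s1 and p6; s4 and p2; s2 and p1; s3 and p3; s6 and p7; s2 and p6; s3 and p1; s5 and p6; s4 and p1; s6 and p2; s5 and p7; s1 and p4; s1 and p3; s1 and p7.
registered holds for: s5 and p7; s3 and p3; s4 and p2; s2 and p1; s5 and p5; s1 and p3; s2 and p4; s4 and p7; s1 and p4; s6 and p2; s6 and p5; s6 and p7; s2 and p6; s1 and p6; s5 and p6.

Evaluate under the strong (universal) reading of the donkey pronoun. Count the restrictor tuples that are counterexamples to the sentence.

"it" takes "a plot" as antecedent — a donkey pronoun bound across the clause boundary.
Strong reading: for every (s,p) with measured(s,p), mapped(s,p) ∧ registered(s,p).
Restrictor pairs: (s1,p3) ✓  (s1,p4) ✓  (s1,p6) ✓  (s1,p7) ✗  (s2,p1) ✓  (s2,p6) ✓  (s4,p2) ✓  (s4,p7) ✓  (s5,p5) ✗  (s5,p6) ✓  (s5,p7) ✓  (s6,p2) ✓  (s6,p7) ✓
Counterexamples (restrictor pairs failing the scope): 2.

2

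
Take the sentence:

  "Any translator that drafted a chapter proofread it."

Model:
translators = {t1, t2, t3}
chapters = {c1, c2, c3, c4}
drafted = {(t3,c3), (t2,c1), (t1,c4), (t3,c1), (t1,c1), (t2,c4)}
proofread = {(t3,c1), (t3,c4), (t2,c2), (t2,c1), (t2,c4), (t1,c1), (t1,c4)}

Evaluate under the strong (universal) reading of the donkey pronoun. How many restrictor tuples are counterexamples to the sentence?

"it" takes "a chapter" as antecedent — a donkey pronoun bound across the clause boundary.
Strong reading: for every (t,c) with drafted(t,c), proofread(t,c).
Restrictor pairs: (t1,c1) ✓  (t1,c4) ✓  (t2,c1) ✓  (t2,c4) ✓  (t3,c1) ✓  (t3,c3) ✗
Counterexamples (restrictor pairs failing the scope): 1.

1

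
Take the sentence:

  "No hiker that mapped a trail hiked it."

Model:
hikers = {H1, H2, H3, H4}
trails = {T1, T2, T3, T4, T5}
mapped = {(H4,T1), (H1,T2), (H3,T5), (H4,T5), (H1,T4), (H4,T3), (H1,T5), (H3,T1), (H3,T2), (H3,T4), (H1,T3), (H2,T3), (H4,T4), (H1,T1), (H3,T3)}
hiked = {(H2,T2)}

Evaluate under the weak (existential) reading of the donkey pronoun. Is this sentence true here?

"it" takes "a trail" as antecedent — a donkey pronoun bound across the clause boundary.
Truth condition: for no (h,t) with mapped(h,t) does hiked(h,t) hold.
Restrictor pairs — does the scope hold? (H1,T1):fails  (H1,T2):fails  (H1,T3):fails  (H1,T4):fails  (H1,T5):fails  (H2,T3):fails  (H3,T1):fails  (H3,T2):fails  (H3,T3):fails  (H3,T4):fails  (H3,T5):fails  (H4,T1):fails  (H4,T3):fails  (H4,T4):fails  (H4,T5):fails
Scope holds for no restrictor pair, so the sentence is true.

True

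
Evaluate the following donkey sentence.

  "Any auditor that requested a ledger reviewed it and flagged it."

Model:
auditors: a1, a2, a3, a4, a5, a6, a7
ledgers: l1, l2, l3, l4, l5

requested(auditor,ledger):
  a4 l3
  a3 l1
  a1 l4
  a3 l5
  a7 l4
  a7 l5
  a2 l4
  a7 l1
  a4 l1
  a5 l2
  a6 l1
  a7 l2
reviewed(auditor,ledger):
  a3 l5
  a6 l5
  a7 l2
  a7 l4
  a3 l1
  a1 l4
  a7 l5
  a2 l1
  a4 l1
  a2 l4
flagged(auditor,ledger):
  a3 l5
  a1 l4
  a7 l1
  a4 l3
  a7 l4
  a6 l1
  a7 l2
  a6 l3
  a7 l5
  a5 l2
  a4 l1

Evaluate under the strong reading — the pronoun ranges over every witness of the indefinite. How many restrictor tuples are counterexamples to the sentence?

"it" takes "a ledger" as antecedent — a donkey pronoun bound across the clause boundary.
Strong reading: for every (a,l) with requested(a,l), reviewed(a,l) ∧ flagged(a,l).
Restrictor pairs: (a1,l4) ✓  (a2,l4) ✗  (a3,l1) ✗  (a3,l5) ✓  (a4,l1) ✓  (a4,l3) ✗  (a5,l2) ✗  (a6,l1) ✗  (a7,l1) ✗  (a7,l2) ✓  (a7,l4) ✓  (a7,l5) ✓
Counterexamples (restrictor pairs failing the scope): 6.

6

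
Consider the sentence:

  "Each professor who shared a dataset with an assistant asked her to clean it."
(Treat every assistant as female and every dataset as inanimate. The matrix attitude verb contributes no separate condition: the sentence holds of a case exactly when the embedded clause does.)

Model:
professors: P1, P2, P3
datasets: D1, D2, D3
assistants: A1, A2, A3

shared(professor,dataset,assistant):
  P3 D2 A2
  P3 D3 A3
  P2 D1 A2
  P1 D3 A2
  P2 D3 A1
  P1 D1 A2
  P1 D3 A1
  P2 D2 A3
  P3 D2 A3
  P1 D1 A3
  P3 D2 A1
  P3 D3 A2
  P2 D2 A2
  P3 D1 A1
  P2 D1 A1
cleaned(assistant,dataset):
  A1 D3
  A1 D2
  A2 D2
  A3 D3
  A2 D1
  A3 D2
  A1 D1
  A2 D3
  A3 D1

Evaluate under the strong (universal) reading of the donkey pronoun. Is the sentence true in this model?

True

"her" takes "an assistant" as antecedent and "it" takes "a dataset"; both are donkey pronouns co-varying with the restrictor.
Strong reading: for every (p,d,a) with shared(p,d,a), cleaned(a,d).
Restrictor triples: (P1,D1,A2)→cleaned(A2,D1) ✓  (P1,D1,A3)→cleaned(A3,D1) ✓  (P1,D3,A1)→cleaned(A1,D3) ✓  (P1,D3,A2)→cleaned(A2,D3) ✓  (P2,D1,A1)→cleaned(A1,D1) ✓  (P2,D1,A2)→cleaned(A2,D1) ✓  (P2,D2,A2)→cleaned(A2,D2) ✓  (P2,D2,A3)→cleaned(A3,D2) ✓  (P2,D3,A1)→cleaned(A1,D3) ✓  (P3,D1,A1)→cleaned(A1,D1) ✓  (P3,D2,A1)→cleaned(A1,D2) ✓  (P3,D2,A2)→cleaned(A2,D2) ✓  (P3,D2,A3)→cleaned(A3,D2) ✓  (P3,D3,A2)→cleaned(A2,D3) ✓  (P3,D3,A3)→cleaned(A3,D3) ✓
Every restrictor triple satisfies the scope.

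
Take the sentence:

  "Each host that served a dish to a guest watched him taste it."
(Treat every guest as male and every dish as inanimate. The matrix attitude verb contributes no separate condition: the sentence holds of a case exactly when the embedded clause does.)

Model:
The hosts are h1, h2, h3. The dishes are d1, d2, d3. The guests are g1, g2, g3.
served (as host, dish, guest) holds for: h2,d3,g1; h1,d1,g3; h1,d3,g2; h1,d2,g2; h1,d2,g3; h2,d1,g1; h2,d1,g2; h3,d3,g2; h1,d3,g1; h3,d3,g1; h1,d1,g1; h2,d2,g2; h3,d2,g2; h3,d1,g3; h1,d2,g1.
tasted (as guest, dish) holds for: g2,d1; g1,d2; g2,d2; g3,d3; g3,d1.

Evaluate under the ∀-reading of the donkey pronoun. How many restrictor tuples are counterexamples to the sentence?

8

"him" takes "a guest" as antecedent and "it" takes "a dish"; both are donkey pronouns co-varying with the restrictor.
Strong reading: for every (h,d,g) with served(h,d,g), tasted(g,d).
Restrictor triples: (h1,d1,g1)→tasted(g1,d1) ✗  (h1,d1,g3)→tasted(g3,d1) ✓  (h1,d2,g1)→tasted(g1,d2) ✓  (h1,d2,g2)→tasted(g2,d2) ✓  (h1,d2,g3)→tasted(g3,d2) ✗  (h1,d3,g1)→tasted(g1,d3) ✗  (h1,d3,g2)→tasted(g2,d3) ✗  (h2,d1,g1)→tasted(g1,d1) ✗  (h2,d1,g2)→tasted(g2,d1) ✓  (h2,d2,g2)→tasted(g2,d2) ✓  (h2,d3,g1)→tasted(g1,d3) ✗  (h3,d1,g3)→tasted(g3,d1) ✓  (h3,d2,g2)→tasted(g2,d2) ✓  (h3,d3,g1)→tasted(g1,d3) ✗  (h3,d3,g2)→tasted(g2,d3) ✗
Counterexamples (restrictor triples failing the scope): 8.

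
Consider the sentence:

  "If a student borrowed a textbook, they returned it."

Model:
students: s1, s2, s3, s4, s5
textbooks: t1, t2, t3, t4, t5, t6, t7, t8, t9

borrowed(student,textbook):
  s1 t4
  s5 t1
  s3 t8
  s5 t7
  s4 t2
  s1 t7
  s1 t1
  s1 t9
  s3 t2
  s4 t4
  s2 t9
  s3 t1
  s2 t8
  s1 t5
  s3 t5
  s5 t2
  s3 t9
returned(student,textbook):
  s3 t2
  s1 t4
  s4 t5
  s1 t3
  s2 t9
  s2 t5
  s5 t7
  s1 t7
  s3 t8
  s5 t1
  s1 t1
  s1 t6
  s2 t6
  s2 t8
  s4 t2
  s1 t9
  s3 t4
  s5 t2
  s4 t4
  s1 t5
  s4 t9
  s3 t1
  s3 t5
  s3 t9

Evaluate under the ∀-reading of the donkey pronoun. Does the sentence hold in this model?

True

"it" takes "a textbook" as antecedent — a donkey pronoun bound across the clause boundary.
Strong reading: for every (s,t) with borrowed(s,t), returned(s,t).
Restrictor pairs: (s1,t1) ✓  (s1,t4) ✓  (s1,t5) ✓  (s1,t7) ✓  (s1,t9) ✓  (s2,t8) ✓  (s2,t9) ✓  (s3,t1) ✓  (s3,t2) ✓  (s3,t5) ✓  (s3,t8) ✓  (s3,t9) ✓  (s4,t2) ✓  (s4,t4) ✓  (s5,t1) ✓  (s5,t2) ✓  (s5,t7) ✓
Every restrictor pair satisfies the scope.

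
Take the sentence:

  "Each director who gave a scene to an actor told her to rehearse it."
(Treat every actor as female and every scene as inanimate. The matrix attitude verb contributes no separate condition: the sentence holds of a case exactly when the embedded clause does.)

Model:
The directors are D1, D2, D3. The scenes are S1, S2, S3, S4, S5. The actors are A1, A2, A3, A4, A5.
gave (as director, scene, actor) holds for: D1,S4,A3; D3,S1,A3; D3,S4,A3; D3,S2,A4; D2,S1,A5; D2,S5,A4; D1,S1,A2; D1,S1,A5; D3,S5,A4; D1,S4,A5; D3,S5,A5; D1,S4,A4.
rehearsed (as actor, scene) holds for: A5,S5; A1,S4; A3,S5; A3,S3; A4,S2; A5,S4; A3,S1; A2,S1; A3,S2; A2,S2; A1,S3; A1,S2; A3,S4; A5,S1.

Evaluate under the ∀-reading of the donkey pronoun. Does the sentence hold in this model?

False

"her" takes "an actor" as antecedent and "it" takes "a scene"; both are donkey pronouns co-varying with the restrictor.
Strong reading: for every (d,s,a) with gave(d,s,a), rehearsed(a,s).
Restrictor triples: (D1,S1,A2)→rehearsed(A2,S1) ✓  (D1,S1,A5)→rehearsed(A5,S1) ✓  (D1,S4,A3)→rehearsed(A3,S4) ✓  (D1,S4,A4)→rehearsed(A4,S4) ✗  (D1,S4,A5)→rehearsed(A5,S4) ✓  (D2,S1,A5)→rehearsed(A5,S1) ✓  (D2,S5,A4)→rehearsed(A4,S5) ✗  (D3,S1,A3)→rehearsed(A3,S1) ✓  (D3,S2,A4)→rehearsed(A4,S2) ✓  (D3,S4,A3)→rehearsed(A3,S4) ✓  (D3,S5,A4)→rehearsed(A4,S5) ✗  (D3,S5,A5)→rehearsed(A5,S5) ✓
Counterexample: (D1,S4,A4) — rehearsed(A4,S4) does not hold.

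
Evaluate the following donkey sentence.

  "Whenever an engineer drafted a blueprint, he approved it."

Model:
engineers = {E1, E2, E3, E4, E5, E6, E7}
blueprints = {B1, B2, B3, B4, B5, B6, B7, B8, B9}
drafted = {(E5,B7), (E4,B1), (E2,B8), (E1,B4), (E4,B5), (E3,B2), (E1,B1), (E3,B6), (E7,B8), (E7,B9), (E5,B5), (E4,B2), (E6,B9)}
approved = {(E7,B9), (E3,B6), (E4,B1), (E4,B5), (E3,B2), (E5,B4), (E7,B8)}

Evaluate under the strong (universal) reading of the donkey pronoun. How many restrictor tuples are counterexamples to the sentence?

"it" takes "a blueprint" as antecedent — a donkey pronoun bound across the clause boundary.
Strong reading: for every (e,b) with drafted(e,b), approved(e,b).
Restrictor pairs: (E1,B1) ✗  (E1,B4) ✗  (E2,B8) ✗  (E3,B2) ✓  (E3,B6) ✓  (E4,B1) ✓  (E4,B2) ✗  (E4,B5) ✓  (E5,B5) ✗  (E5,B7) ✗  (E6,B9) ✗  (E7,B8) ✓  (E7,B9) ✓
Counterexamples (restrictor pairs failing the scope): 7.

7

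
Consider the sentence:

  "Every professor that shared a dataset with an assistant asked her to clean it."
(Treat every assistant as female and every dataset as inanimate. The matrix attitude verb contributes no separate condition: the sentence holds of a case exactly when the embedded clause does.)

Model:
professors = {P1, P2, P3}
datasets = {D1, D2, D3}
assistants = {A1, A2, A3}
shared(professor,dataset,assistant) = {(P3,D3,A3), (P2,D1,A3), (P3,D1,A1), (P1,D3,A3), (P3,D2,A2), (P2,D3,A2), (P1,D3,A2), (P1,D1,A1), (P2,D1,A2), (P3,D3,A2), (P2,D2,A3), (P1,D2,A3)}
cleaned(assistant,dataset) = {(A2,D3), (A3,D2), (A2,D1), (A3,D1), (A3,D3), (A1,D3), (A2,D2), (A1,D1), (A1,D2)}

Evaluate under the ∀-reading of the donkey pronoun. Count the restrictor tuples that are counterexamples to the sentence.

"her" takes "an assistant" as antecedent and "it" takes "a dataset"; both are donkey pronouns co-varying with the restrictor.
Strong reading: for every (p,d,a) with shared(p,d,a), cleaned(a,d).
Restrictor triples: (P1,D1,A1)→cleaned(A1,D1) ✓  (P1,D2,A3)→cleaned(A3,D2) ✓  (P1,D3,A2)→cleaned(A2,D3) ✓  (P1,D3,A3)→cleaned(A3,D3) ✓  (P2,D1,A2)→cleaned(A2,D1) ✓  (P2,D1,A3)→cleaned(A3,D1) ✓  (P2,D2,A3)→cleaned(A3,D2) ✓  (P2,D3,A2)→cleaned(A2,D3) ✓  (P3,D1,A1)→cleaned(A1,D1) ✓  (P3,D2,A2)→cleaned(A2,D2) ✓  (P3,D3,A2)→cleaned(A2,D3) ✓  (P3,D3,A3)→cleaned(A3,D3) ✓
Counterexamples (restrictor triples failing the scope): 0.

0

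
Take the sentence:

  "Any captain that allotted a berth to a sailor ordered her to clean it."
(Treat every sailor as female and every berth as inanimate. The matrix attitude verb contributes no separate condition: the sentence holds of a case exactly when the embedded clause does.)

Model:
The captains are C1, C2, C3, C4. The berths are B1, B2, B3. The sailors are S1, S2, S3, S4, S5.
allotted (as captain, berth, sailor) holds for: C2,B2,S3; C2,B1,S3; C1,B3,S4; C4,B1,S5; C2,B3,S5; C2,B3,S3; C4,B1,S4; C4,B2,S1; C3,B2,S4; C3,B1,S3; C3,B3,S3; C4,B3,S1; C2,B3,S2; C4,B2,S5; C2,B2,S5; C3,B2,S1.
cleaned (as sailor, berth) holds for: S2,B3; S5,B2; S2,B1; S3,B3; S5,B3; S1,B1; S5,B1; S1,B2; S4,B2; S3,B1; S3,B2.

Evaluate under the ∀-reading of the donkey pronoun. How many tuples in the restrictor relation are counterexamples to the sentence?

"her" takes "a sailor" as antecedent and "it" takes "a berth"; both are donkey pronouns co-varying with the restrictor.
Strong reading: for every (c,b,s) with allotted(c,b,s), cleaned(s,b).
Restrictor triples: (C1,B3,S4)→cleaned(S4,B3) ✗  (C2,B1,S3)→cleaned(S3,B1) ✓  (C2,B2,S3)→cleaned(S3,B2) ✓  (C2,B2,S5)→cleaned(S5,B2) ✓  (C2,B3,S2)→cleaned(S2,B3) ✓  (C2,B3,S3)→cleaned(S3,B3) ✓  (C2,B3,S5)→cleaned(S5,B3) ✓  (C3,B1,S3)→cleaned(S3,B1) ✓  (C3,B2,S1)→cleaned(S1,B2) ✓  (C3,B2,S4)→cleaned(S4,B2) ✓  (C3,B3,S3)→cleaned(S3,B3) ✓  (C4,B1,S4)→cleaned(S4,B1) ✗  (C4,B1,S5)→cleaned(S5,B1) ✓  (C4,B2,S1)→cleaned(S1,B2) ✓  (C4,B2,S5)→cleaned(S5,B2) ✓  (C4,B3,S1)→cleaned(S1,B3) ✗
Counterexamples (restrictor triples failing the scope): 3.

3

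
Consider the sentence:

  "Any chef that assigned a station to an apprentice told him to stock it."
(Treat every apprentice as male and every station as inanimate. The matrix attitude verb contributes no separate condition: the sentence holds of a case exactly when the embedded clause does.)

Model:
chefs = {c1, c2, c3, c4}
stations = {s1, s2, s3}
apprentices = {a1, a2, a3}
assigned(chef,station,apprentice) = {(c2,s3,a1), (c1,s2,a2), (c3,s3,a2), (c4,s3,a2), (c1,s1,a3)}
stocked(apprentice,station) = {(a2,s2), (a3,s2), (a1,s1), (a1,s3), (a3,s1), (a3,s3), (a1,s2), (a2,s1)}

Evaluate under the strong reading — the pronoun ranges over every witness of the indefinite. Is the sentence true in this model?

False

"him" takes "an apprentice" as antecedent and "it" takes "a station"; both are donkey pronouns co-varying with the restrictor.
Strong reading: for every (c,s,a) with assigned(c,s,a), stocked(a,s).
Restrictor triples: (c1,s1,a3)→stocked(a3,s1) ✓  (c1,s2,a2)→stocked(a2,s2) ✓  (c2,s3,a1)→stocked(a1,s3) ✓  (c3,s3,a2)→stocked(a2,s3) ✗  (c4,s3,a2)→stocked(a2,s3) ✗
Counterexample: (c3,s3,a2) — stocked(a2,s3) does not hold.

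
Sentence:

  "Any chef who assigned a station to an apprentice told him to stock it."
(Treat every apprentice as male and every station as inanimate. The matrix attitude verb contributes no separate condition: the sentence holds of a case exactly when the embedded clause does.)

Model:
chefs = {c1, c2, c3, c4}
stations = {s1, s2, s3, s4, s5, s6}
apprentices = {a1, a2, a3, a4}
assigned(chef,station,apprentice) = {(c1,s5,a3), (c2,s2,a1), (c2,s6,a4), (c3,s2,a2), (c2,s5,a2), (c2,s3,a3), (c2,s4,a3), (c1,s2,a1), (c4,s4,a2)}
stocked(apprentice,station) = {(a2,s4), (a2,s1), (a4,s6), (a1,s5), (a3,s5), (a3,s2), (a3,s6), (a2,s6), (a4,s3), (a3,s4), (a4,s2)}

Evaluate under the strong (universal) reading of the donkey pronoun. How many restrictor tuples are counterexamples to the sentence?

"him" takes "an apprentice" as antecedent and "it" takes "a station"; both are donkey pronouns co-varying with the restrictor.
Strong reading: for every (c,s,a) with assigned(c,s,a), stocked(a,s).
Restrictor triples: (c1,s2,a1)→stocked(a1,s2) ✗  (c1,s5,a3)→stocked(a3,s5) ✓  (c2,s2,a1)→stocked(a1,s2) ✗  (c2,s3,a3)→stocked(a3,s3) ✗  (c2,s4,a3)→stocked(a3,s4) ✓  (c2,s5,a2)→stocked(a2,s5) ✗  (c2,s6,a4)→stocked(a4,s6) ✓  (c3,s2,a2)→stocked(a2,s2) ✗  (c4,s4,a2)→stocked(a2,s4) ✓
Counterexamples (restrictor triples failing the scope): 5.

5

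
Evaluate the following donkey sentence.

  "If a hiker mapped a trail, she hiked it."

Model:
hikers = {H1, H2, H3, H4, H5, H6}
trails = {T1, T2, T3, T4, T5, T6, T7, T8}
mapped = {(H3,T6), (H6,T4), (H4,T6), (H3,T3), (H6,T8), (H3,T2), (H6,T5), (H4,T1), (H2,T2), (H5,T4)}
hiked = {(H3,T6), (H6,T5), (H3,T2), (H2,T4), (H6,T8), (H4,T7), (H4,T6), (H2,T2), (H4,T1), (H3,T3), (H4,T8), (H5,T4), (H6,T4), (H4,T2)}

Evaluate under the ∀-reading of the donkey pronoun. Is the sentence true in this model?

"it" takes "a trail" as antecedent — a donkey pronoun bound across the clause boundary.
Strong reading: for every (h,t) with mapped(h,t), hiked(h,t).
Restrictor pairs: (H2,T2) ✓  (H3,T2) ✓  (H3,T3) ✓  (H3,T6) ✓  (H4,T1) ✓  (H4,T6) ✓  (H5,T4) ✓  (H6,T4) ✓  (H6,T5) ✓  (H6,T8) ✓
Every restrictor pair satisfies the scope.

True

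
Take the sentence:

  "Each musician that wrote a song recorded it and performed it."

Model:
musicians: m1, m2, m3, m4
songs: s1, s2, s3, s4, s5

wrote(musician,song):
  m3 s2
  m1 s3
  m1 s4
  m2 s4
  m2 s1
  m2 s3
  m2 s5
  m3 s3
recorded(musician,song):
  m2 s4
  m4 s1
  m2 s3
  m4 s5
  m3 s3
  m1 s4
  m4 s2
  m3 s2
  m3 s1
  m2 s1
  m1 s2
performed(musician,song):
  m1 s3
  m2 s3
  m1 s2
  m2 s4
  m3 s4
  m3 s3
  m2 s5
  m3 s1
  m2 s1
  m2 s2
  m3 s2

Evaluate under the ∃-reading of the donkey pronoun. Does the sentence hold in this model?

"it" takes "a song" as antecedent — a donkey pronoun bound across the clause boundary.
Weak reading: every musician m with some wrote-song has at least one wrote-song s such that recorded(m,s) ∧ performed(m,s).
Per musician: m1:✗  m2:✓  m3:✓
m1 has no witness among its wrote-songs.

False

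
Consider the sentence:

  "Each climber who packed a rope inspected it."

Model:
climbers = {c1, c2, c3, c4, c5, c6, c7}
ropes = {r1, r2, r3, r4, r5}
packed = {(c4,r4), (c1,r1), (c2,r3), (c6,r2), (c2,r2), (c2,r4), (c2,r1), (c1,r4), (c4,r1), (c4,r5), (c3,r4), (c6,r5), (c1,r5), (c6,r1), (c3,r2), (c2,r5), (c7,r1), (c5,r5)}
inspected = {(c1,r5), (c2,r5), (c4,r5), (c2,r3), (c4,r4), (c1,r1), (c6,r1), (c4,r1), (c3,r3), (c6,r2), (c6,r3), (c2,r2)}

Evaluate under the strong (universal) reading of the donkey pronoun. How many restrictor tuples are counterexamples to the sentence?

"it" takes "a rope" as antecedent — a donkey pronoun bound across the clause boundary.
Strong reading: for every (c,r) with packed(c,r), inspected(c,r).
Restrictor pairs: (c1,r1) ✓  (c1,r4) ✗  (c1,r5) ✓  (c2,r1) ✗  (c2,r2) ✓  (c2,r3) ✓  (c2,r4) ✗  (c2,r5) ✓  (c3,r2) ✗  (c3,r4) ✗  (c4,r1) ✓  (c4,r4) ✓  (c4,r5) ✓  (c5,r5) ✗  (c6,r1) ✓  (c6,r2) ✓  (c6,r5) ✗  (c7,r1) ✗
Counterexamples (restrictor pairs failing the scope): 8.

8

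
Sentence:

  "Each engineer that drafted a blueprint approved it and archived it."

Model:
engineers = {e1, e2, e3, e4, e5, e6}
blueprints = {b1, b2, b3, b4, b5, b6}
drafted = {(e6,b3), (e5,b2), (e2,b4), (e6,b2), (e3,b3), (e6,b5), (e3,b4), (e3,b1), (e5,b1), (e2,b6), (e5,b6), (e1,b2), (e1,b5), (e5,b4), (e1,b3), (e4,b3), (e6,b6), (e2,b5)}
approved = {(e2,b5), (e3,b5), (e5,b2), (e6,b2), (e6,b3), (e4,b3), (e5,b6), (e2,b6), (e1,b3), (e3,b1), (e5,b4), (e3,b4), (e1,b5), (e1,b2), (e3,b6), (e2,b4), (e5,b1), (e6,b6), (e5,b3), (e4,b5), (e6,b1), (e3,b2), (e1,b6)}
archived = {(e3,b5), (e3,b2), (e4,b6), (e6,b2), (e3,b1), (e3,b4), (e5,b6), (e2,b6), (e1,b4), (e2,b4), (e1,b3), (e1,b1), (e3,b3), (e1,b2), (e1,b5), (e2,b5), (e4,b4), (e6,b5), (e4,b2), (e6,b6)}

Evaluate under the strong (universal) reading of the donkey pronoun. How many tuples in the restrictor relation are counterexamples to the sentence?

7

"it" takes "a blueprint" as antecedent — a donkey pronoun bound across the clause boundary.
Strong reading: for every (e,b) with drafted(e,b), approved(e,b) ∧ archived(e,b).
Restrictor pairs: (e1,b2) ✓  (e1,b3) ✓  (e1,b5) ✓  (e2,b4) ✓  (e2,b5) ✓  (e2,b6) ✓  (e3,b1) ✓  (e3,b3) ✗  (e3,b4) ✓  (e4,b3) ✗  (e5,b1) ✗  (e5,b2) ✗  (e5,b4) ✗  (e5,b6) ✓  (e6,b2) ✓  (e6,b3) ✗  (e6,b5) ✗  (e6,b6) ✓
Counterexamples (restrictor pairs failing the scope): 7.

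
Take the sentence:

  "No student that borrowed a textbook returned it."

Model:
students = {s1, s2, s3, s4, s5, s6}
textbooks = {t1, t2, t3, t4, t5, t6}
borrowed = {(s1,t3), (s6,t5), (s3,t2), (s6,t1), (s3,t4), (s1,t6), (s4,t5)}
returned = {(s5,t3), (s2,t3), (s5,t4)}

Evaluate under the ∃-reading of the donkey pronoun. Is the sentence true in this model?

"it" takes "a textbook" as antecedent — a donkey pronoun bound across the clause boundary.
Truth condition: for no (s,t) with borrowed(s,t) does returned(s,t) hold.
Restrictor pairs — does the scope hold? (s1,t3):fails  (s1,t6):fails  (s3,t2):fails  (s3,t4):fails  (s4,t5):fails  (s6,t1):fails  (s6,t5):fails
Scope holds for no restrictor pair, so the sentence is true.

True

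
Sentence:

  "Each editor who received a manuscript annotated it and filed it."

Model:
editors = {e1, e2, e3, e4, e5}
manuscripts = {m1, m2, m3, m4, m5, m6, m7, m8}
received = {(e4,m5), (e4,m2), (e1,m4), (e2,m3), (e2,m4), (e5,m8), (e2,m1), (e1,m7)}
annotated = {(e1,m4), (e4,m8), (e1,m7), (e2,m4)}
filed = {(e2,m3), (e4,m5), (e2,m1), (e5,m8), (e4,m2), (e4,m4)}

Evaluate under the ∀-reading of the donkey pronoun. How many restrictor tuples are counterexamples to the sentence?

"it" takes "a manuscript" as antecedent — a donkey pronoun bound across the clause boundary.
Strong reading: for every (e,m) with received(e,m), annotated(e,m) ∧ filed(e,m).
Restrictor pairs: (e1,m4) ✗  (e1,m7) ✗  (e2,m1) ✗  (e2,m3) ✗  (e2,m4) ✗  (e4,m2) ✗  (e4,m5) ✗  (e5,m8) ✗
Counterexamples (restrictor pairs failing the scope): 8.

8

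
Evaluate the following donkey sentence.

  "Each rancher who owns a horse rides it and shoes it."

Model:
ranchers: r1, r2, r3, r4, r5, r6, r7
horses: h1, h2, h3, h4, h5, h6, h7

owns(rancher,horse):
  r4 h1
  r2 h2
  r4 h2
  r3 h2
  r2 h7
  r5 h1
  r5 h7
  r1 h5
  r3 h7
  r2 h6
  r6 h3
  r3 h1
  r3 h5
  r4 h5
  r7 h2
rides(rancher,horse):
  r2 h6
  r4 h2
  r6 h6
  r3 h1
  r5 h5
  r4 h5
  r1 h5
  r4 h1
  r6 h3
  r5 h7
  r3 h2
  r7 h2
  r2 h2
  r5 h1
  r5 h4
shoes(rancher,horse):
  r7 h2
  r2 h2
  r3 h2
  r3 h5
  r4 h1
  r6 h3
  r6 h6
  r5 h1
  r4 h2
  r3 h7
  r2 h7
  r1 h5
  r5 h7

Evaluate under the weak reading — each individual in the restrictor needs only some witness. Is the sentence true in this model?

"it" takes "a horse" as antecedent — a donkey pronoun bound across the clause boundary.
Weak reading: every rancher r with some owns-horse has at least one owns-horse h such that rides(r,h) ∧ shoes(r,h).
Per rancher: r1:✓  r2:✓  r3:✓  r4:✓  r5:✓  r6:✓  r7:✓
Every rancher in the restrictor has a witness.

True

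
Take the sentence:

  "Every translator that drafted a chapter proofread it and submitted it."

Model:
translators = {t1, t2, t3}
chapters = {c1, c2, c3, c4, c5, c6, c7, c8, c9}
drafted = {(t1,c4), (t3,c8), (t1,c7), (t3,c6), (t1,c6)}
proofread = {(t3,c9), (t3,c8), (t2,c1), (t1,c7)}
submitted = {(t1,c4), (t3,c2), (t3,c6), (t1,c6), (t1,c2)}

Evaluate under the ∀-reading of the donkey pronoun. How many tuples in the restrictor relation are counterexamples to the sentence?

5

"it" takes "a chapter" as antecedent — a donkey pronoun bound across the clause boundary.
Strong reading: for every (t,c) with drafted(t,c), proofread(t,c) ∧ submitted(t,c).
Restrictor pairs: (t1,c4) ✗  (t1,c6) ✗  (t1,c7) ✗  (t3,c6) ✗  (t3,c8) ✗
Counterexamples (restrictor pairs failing the scope): 5.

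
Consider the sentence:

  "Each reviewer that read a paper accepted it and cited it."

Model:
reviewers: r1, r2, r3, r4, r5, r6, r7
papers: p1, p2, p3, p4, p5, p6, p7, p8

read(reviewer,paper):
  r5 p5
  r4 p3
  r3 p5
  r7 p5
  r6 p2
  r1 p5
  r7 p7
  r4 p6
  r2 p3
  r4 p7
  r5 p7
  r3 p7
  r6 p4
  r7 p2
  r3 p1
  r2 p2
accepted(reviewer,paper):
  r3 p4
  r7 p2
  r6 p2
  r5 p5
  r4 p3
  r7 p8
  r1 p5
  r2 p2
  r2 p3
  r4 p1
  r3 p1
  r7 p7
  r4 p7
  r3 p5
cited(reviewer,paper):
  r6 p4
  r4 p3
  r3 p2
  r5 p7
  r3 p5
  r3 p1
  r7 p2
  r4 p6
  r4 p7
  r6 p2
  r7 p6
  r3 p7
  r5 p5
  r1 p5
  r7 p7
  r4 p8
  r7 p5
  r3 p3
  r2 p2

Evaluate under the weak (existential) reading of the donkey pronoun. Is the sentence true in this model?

True

"it" takes "a paper" as antecedent — a donkey pronoun bound across the clause boundary.
Weak reading: every reviewer r with some read-paper has at least one read-paper p such that accepted(r,p) ∧ cited(r,p).
Per reviewer: r1:✓  r2:✓  r3:✓  r4:✓  r5:✓  r6:✓  r7:✓
Every reviewer in the restrictor has a witness.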